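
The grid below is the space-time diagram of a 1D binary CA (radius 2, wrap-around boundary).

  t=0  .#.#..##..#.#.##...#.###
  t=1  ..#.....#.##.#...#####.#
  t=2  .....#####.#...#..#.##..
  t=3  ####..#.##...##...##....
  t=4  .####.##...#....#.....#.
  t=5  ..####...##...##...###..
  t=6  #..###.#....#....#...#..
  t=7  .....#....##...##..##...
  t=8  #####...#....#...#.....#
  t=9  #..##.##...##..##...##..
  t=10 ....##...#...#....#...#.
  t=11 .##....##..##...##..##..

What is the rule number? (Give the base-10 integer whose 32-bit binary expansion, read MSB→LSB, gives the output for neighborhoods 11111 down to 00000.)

2055384103

  nb #####: next=.  (t=1,i=19, bit31=0)
  nb ####.: next=#  (t=1,i=20, bit30=1)
  nb ###.#: next=#  (t=0,i=23, bit29=1)
  nb ###..: next=#  (t=3,i=3, bit28=1)
  nb ##.##: next=#  (t=4,i=5, bit27=1)
  nb ##.#.: next=.  (t=0,i=0, bit26=0)
  nb ##..#: next=#  (t=0,i=8, bit25=1)
  nb ##...: next=.  (t=0,i=16, bit24=0)
  nb #.###: next=#  (t=0,i=21, bit23=1)
  nb #.##.: next=.  (t=0,i=14, bit22=0)
  nb #.#.#: next=.  (t=0,i=1, bit21=0)
  nb #.#..: next=.  (t=0,i=3, bit20=0)
  nb #..##: next=.  (t=0,i=5, bit19=0)
  nb #..#.: next=.  (t=0,i=9, bit18=0)
  nb #...#: next=#  (t=0,i=17, bit17=1)
  nb #....: next=.  (t=1,i=4, bit16=0)
  nb .####: next=#  (t=1,i=18, bit15=1)
  nb .###.: next=.  (t=0,i=22, bit14=0)
  nb .##.#: next=#  (t=1,i=11, bit13=1)
  nb .##..: next=.  (t=0,i=7, bit12=0)
  nb .#.##: next=#  (t=0,i=13, bit11=1)
  nb .#.#.: next=#  (t=0,i=2, bit10=1)
  nb .#..#: next=.  (t=0,i=4, bit9=0)
  nb .#...: next=.  (t=1,i=3, bit8=0)
  nb ..###: next=.  (t=1,i=17, bit7=0)
  nb ..##.: next=.  (t=0,i=6, bit6=0)
  nb ..#.#: next=#  (t=0,i=10, bit5=1)
  nb ..#..: next=.  (t=1,i=2, bit4=0)
  nb ...##: next=.  (t=1,i=16, bit3=0)
  nb ...#.: next=#  (t=0,i=18, bit2=1)
  nb ....#: next=#  (t=1,i=6, bit1=1)
  nb .....: next=#  (t=1,i=5, bit0=1)
  bits 01111010100000101010110000100111 = 2055384103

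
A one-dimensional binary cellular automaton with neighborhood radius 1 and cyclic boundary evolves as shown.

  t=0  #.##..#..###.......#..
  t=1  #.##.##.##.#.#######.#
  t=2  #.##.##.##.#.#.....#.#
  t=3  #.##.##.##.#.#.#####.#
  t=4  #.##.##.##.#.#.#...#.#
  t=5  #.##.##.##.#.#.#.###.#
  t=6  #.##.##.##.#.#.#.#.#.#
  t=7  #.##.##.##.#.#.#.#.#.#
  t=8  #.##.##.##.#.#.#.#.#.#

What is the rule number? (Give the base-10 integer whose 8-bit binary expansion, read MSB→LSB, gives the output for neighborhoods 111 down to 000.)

  ### -> .   bit 7 = 0  t=0,i=10
  ##. -> #   bit 6 = 1  t=0,i=3
  #.# -> .   bit 5 = 0  t=0,i=1
  #.. -> .   bit 4 = 0  t=0,i=4
  .## -> #   bit 3 = 1  t=0,i=2
  .#. -> #   bit 2 = 1  t=0,i=0
  ..# -> #   bit 1 = 1  t=0,i=5
  ... -> #   bit 0 = 1  t=0,i=13
  bits 01001111 = 79

79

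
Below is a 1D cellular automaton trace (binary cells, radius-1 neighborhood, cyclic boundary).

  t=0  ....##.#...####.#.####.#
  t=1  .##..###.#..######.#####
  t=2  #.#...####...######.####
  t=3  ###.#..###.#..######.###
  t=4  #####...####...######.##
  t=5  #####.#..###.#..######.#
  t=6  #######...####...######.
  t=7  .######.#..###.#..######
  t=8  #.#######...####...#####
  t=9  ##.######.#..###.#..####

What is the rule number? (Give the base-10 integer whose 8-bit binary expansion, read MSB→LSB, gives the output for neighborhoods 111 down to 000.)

  ###|#  b7=1 t=0,i=12
  ##.|#  b6=1 t=0,i=5
  #.#|#  b5=1 t=0,i=6
  #..|.  b4=0 t=0,i=0
  .##|.  b3=0 t=0,i=4
  .#.|#  b2=1 t=0,i=7
  ..#|.  b1=0 t=0,i=3
  ...|#  b0=1 t=0,i=1
  bits 11100101 = 229

229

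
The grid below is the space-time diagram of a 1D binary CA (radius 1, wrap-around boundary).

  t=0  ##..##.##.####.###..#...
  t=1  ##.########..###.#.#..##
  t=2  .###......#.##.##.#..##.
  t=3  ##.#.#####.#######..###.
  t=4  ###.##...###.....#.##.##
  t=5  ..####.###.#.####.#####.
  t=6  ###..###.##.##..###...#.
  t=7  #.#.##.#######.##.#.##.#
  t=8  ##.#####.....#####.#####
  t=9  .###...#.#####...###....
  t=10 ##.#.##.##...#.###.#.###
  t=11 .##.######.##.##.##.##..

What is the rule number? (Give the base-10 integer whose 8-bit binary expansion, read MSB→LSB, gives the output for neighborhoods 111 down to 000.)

107

  [7] ### => .  t=0,i=11
  [6] ##. => #  t=0,i=1
  [5] #.# => #  t=0,i=6
  [4] #.. => .  t=0,i=2
  [3] .## => #  t=0,i=0
  [2] .#. => .  t=0,i=20
  [1] ..# => #  t=0,i=3
  [0] ... => #  t=0,i=22
  bits 01101011 = 107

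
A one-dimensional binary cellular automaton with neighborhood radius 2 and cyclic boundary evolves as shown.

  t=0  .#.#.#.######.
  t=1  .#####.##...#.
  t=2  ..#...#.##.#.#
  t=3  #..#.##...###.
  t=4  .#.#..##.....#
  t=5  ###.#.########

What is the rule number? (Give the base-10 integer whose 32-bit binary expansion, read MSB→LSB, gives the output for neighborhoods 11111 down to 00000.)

  ##### -> .   bit 31 = 0  t=0,i=9
  ####. -> .   bit 30 = 0  t=0,i=11
  ###.# -> .   bit 29 = 0  t=1,i=5
  ###.. -> #   bit 28 = 1  t=0,i=12
  ##.## -> #   bit 27 = 1  t=1,i=6
  ##.#. -> #   bit 26 = 1  t=2,i=10
  ##..# -> .   bit 25 = 0  t=0,i=13
  ##... -> #   bit 24 = 1  t=1,i=9
  #.### -> #   bit 23 = 1  t=0,i=7
  #.##. -> .   bit 22 = 0  t=1,i=7
  #.#.# -> #   bit 21 = 1  t=0,i=3
  #.#.. -> .   bit 20 = 0  t=2,i=13
  #..## -> .   bit 19 = 0  t=1,i=0
  #..#. -> .   bit 18 = 0  t=0,i=0
  #...# -> .   bit 17 = 0  t=1,i=10
  #.... -> #   bit 16 = 1  t=4,i=9
  .#### -> #   bit 15 = 1  t=0,i=8
  .###. -> .   bit 14 = 0  t=3,i=11
  .##.# -> .   bit 13 = 0  t=2,i=9
  .##.. -> #   bit 12 = 1  t=1,i=8
  .#.## -> .   bit 11 = 0  t=0,i=6
  .#.#. -> #   bit 10 = 1  t=0,i=2
  .#..# -> #   bit 9 = 1  t=1,i=13
  .#... -> #   bit 8 = 1  t=2,i=3
  ..### -> .   bit 7 = 0  t=1,i=1
  ..##. -> #   bit 6 = 1  t=4,i=6
  ..#.# -> #   bit 5 = 1  t=0,i=1
  ..#.. -> .   bit 4 = 0  t=1,i=12
  ...## -> .   bit 3 = 0  t=3,i=9
  ...#. -> #   bit 2 = 1  t=1,i=11
  ....# -> #   bit 1 = 1  t=4,i=11
  ..... -> #   bit 0 = 1  t=4,i=10
  bits 00011101101000011001011101100111 = 497129319

497129319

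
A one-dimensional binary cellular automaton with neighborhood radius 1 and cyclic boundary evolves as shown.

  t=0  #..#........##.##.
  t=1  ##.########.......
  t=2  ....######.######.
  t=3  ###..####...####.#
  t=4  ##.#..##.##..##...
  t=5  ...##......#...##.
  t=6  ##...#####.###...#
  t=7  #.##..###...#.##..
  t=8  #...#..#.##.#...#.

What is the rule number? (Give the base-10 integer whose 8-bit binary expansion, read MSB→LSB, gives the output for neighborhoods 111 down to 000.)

149

  nb ###: next=#  (t=1,i=4, bit7=1)
  nb ##.: next=.  (t=0,i=13, bit6=0)
  nb #.#: next=.  (t=0,i=14, bit5=0)
  nb #..: next=#  (t=0,i=1, bit4=1)
  nb .##: next=.  (t=0,i=12, bit3=0)
  nb .#.: next=#  (t=0,i=0, bit2=1)
  nb ..#: next=.  (t=0,i=2, bit1=0)
  nb ...: next=#  (t=0,i=5, bit0=1)
  bits 10010101 = 149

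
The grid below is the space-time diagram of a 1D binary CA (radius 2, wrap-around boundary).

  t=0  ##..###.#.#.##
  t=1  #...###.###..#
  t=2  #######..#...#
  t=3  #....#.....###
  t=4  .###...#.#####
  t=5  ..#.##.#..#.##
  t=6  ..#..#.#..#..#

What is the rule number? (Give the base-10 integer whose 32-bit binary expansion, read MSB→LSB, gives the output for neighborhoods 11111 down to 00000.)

1630794986

  ##### -> .   bit 31 = 0  t=2,i=1
  ####. -> #   bit 30 = 1  t=0,i=0
  ###.# -> #   bit 29 = 1  t=0,i=6
  ###.. -> .   bit 28 = 0  t=0,i=1
  ##.## -> .   bit 27 = 0  t=1,i=7
  ##.#. -> .   bit 26 = 0  t=0,i=7
  ##..# -> .   bit 25 = 0  t=0,i=2
  ##... -> #   bit 24 = 1  t=1,i=1
  #.### -> .   bit 23 = 0  t=0,i=12
  #.##. -> .   bit 22 = 0  t=5,i=4
  #.#.# -> #   bit 21 = 1  t=0,i=8
  #.#.. -> #   bit 20 = 1  t=5,i=7
  #..## -> .   bit 19 = 0  t=0,i=3
  #..#. -> .   bit 18 = 0  t=2,i=8
  #...# -> #   bit 17 = 1  t=1,i=2
  #.... -> #   bit 16 = 1  t=3,i=2
  .#### -> #   bit 15 = 1  t=0,i=13
  .###. -> #   bit 14 = 1  t=0,i=5
  .##.# -> #   bit 13 = 1  t=5,i=5
  .##.. -> #   bit 12 = 1  t=1,i=0
  .#.## -> .   bit 11 = 0  t=0,i=11
  .#.#. -> #   bit 10 = 1  t=0,i=9
  .#..# -> .   bit 9 = 0  t=5,i=8
  .#... -> .   bit 8 = 0  t=2,i=10
  ..### -> #   bit 7 = 1  t=0,i=4
  ..##. -> #   bit 6 = 1  t=1,i=13
  ..#.# -> #   bit 5 = 1  t=4,i=7
  ..#.. -> .   bit 4 = 0  t=2,i=9
  ...## -> #   bit 3 = 1  t=1,i=3
  ...#. -> .   bit 2 = 0  t=3,i=4
  ....# -> #   bit 1 = 1  t=3,i=3
  ..... -> .   bit 0 = 0  t=3,i=8
  bits 01100001001100111111010011101010 = 1630794986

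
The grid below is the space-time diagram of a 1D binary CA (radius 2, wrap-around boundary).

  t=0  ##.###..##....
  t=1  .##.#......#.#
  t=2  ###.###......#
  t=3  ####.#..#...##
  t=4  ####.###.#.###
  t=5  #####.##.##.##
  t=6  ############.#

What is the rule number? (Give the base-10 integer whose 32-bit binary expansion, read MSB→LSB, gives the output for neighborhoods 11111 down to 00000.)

3900042120

  #####|#  b31=1 t=3,i=0
  ####.|#  b30=1 t=2,i=1
  ###.#|#  b29=1 t=2,i=2
  ###..|.  b28=0 t=0,i=5
  ##.##|#  b27=1 t=0,i=2
  ##.#.|.  b26=0 t=1,i=3
  ##..#|.  b25=0 t=0,i=6
  ##...|.  b24=0 t=0,i=10
  #.###|.  b23=0 t=0,i=3
  #.##.|#  b22=1 t=1,i=1
  #.#.#|#  b21=1 t=1,i=13
  #.#..|#  b20=1 t=1,i=4
  #..##|.  b19=0 t=0,i=7
  #..#.|#  b18=1 t=3,i=7
  #...#|.  b17=0 t=3,i=10
  #....|#  b16=1 t=0,i=11
  .####|#  b15=1 t=2,i=0
  .###.|#  b14=1 t=0,i=4
  .##.#|#  b13=1 t=0,i=1
  .##..|.  b12=0 t=0,i=9
  .#.##|#  b11=1 t=1,i=0
  .#.#.|.  b10=0 t=1,i=12
  .#..#|#  b9=1 t=3,i=6
  .#...|#  b8=1 t=1,i=5
  ..###|#  b7=1 t=2,i=13
  ..##.|.  b6=0 t=0,i=0
  ..#.#|.  b5=0 t=1,i=11
  ..#..|.  b4=0 t=3,i=8
  ...##|#  b3=1 t=0,i=13
  ...#.|.  b2=0 t=1,i=10
  ....#|.  b1=0 t=0,i=12
  .....|.  b0=0 t=1,i=7
  bits 11101000011101011110101110001000 = 3900042120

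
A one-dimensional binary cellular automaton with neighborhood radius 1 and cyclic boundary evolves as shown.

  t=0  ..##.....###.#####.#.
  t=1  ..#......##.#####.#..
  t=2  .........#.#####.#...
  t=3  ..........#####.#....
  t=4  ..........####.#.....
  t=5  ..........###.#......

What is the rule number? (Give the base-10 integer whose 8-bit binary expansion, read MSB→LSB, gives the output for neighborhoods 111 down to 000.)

168

  ###|#  b7=1 t=0,i=10
  ##.|.  b6=0 t=0,i=3
  #.#|#  b5=1 t=0,i=12
  #..|.  b4=0 t=0,i=4
  .##|#  b3=1 t=0,i=2
  .#.|.  b2=0 t=0,i=19
  ..#|.  b1=0 t=0,i=1
  ...|.  b0=0 t=0,i=0
  bits 10101000 = 168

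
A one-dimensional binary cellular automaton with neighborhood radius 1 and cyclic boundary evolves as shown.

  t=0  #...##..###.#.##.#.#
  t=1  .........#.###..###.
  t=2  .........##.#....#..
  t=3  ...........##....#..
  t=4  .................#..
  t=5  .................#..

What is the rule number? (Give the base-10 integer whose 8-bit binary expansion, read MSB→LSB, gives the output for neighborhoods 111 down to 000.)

  ### -> #   bit 7 = 1  t=0,i=9
  ##. -> .   bit 6 = 0  t=0,i=0
  #.# -> #   bit 5 = 1  t=0,i=11
  #.. -> .   bit 4 = 0  t=0,i=1
  .## -> .   bit 3 = 0  t=0,i=4
  .#. -> #   bit 2 = 1  t=0,i=12
  ..# -> .   bit 1 = 0  t=0,i=3
  ... -> .   bit 0 = 0  t=0,i=2
  bits 10100100 = 164

164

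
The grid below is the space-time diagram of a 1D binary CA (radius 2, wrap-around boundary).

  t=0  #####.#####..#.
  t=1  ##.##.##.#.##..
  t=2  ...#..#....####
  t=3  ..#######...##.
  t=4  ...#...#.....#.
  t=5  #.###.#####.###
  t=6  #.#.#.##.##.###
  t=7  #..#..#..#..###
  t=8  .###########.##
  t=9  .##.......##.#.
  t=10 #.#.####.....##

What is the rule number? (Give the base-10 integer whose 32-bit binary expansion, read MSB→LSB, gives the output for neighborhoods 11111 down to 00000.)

  #####|.  b31=0 t=0,i=2
  ####.|#  b30=1 t=0,i=3
  ###.#|#  b29=1 t=0,i=4
  ###..|.  b28=0 t=0,i=10
  ##.##|.  b27=0 t=0,i=5
  ##.#.|.  b26=0 t=1,i=8
  ##..#|#  b25=1 t=0,i=11
  ##...|.  b24=0 t=2,i=0
  #.###|#  b23=1 t=0,i=0
  #.##.|#  b22=1 t=1,i=3
  #.#.#|.  b21=0 t=1,i=9
  #.#..|#  b20=1 t=9,i=13
  #..##|#  b19=1 t=1,i=14
  #..#.|#  b18=1 t=0,i=12
  #...#|.  b17=0 t=2,i=1
  #....|#  b16=1 t=2,i=8
  .####|#  b15=1 t=0,i=1
  .###.|.  b14=0 t=5,i=3
  .##.#|.  b13=0 t=1,i=1
  .##..|#  b12=1 t=1,i=12
  .#.##|.  b11=0 t=0,i=14
  .#.#.|#  b10=1 t=6,i=3
  .#..#|#  b9=1 t=2,i=4
  .#...|#  b8=1 t=2,i=7
  ..###|.  b7=0 t=2,i=11
  ..##.|.  b6=0 t=1,i=0
  ..#.#|.  b5=0 t=0,i=13
  ..#..|#  b4=1 t=2,i=3
  ...##|.  b3=0 t=2,i=10
  ...#.|#  b2=1 t=2,i=2
  ....#|.  b1=0 t=2,i=9
  .....|#  b0=1 t=4,i=10
  bits 01100010110111011001011100010101 = 1658689301

1658689301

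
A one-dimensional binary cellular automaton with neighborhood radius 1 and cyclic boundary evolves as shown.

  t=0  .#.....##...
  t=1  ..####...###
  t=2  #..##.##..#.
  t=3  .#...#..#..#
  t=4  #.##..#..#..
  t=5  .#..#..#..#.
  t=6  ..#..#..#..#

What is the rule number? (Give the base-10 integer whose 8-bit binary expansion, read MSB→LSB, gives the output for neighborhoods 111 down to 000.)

  [7] ### => #  t=1,i=3
  [6] ##. => .  t=0,i=8
  [5] #.# => #  t=2,i=5
  [4] #.. => #  t=0,i=2
  [3] .## => .  t=0,i=7
  [2] .#. => .  t=0,i=1
  [1] ..# => .  t=0,i=0
  [0] ... => #  t=0,i=3
  bits 10110001 = 177

177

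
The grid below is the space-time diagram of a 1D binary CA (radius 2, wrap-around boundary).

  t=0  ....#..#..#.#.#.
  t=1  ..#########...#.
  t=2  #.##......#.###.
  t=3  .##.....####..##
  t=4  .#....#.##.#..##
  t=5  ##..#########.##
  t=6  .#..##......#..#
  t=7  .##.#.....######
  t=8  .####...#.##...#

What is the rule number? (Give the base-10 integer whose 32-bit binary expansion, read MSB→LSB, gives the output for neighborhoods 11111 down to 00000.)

878095094

  [31] ##### => .  t=1,i=4
  [30] ####. => .  t=1,i=9
  [29] ###.# => #  t=2,i=14
  [28] ###.. => #  t=1,i=10
  [27] ##.## => .  t=3,i=0
  [26] ##.#. => #  t=2,i=15
  [25] ##..# => .  t=3,i=12
  [24] ##... => .  t=1,i=11
  [23] #.### => .  t=2,i=12
  [22] #.##. => #  t=2,i=2
  [21] #.#.# => .  t=0,i=12
  [20] #.#.. => #  t=0,i=14
  [19] #..## => .  t=3,i=13
  [18] #..#. => #  t=0,i=6
  [17] #...# => #  t=1,i=0
  [16] #.... => .  t=0,i=0
  [15] .#### => #  t=1,i=3
  [14] .###. => .  t=2,i=13
  [13] .##.# => #  t=3,i=15
  [12] .##.. => .  t=2,i=3
  [11] .#.## => #  t=2,i=1
  [10] .#.#. => .  t=0,i=11
  [9] .#..# => #  t=0,i=5
  [8] .#... => .  t=0,i=15
  [7] ..### => #  t=1,i=2
  [6] ..##. => #  t=3,i=14
  [5] ..#.# => #  t=0,i=10
  [4] ..#.. => #  t=0,i=4
  [3] ...## => .  t=1,i=1
  [2] ...#. => #  t=0,i=3
  [1] ....# => #  t=0,i=2
  [0] ..... => .  t=0,i=1
  bits 00110100010101101010101011110110 = 878095094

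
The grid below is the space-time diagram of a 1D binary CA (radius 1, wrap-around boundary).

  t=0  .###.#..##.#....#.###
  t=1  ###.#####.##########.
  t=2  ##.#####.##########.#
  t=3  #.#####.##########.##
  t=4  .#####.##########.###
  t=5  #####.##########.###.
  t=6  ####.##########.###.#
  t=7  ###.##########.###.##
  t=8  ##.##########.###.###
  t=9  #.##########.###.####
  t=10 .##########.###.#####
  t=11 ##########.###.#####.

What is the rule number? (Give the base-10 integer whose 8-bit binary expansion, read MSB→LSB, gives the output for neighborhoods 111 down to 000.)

191

  nb ###: next=#  (t=0,i=2, bit7=1)
  nb ##.: next=.  (t=0,i=3, bit6=0)
  nb #.#: next=#  (t=0,i=0, bit5=1)
  nb #..: next=#  (t=0,i=6, bit4=1)
  nb .##: next=#  (t=0,i=1, bit3=1)
  nb .#.: next=#  (t=0,i=5, bit2=1)
  nb ..#: next=#  (t=0,i=7, bit1=1)
  nb ...: next=#  (t=0,i=13, bit0=1)
  bits 10111111 = 191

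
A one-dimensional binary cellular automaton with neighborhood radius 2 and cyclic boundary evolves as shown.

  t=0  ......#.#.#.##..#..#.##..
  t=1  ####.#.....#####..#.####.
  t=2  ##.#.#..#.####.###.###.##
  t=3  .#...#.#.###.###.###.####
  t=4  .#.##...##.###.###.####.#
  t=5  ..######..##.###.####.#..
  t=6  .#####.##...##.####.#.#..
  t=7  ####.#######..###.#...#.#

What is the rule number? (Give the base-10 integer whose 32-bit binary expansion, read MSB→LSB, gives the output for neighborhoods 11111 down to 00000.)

  [31] ##### => #  t=1,i=13
  [30] ####. => .  t=1,i=2
  [29] ###.# => #  t=1,i=3
  [28] ###.. => #  t=1,i=15
  [27] ##.## => #  t=1,i=24
  [26] ##.#. => .  t=1,i=4
  [25] ##..# => #  t=0,i=14
  [24] ##... => #  t=0,i=23
  [23] #.### => #  t=1,i=0
  [22] #.##. => #  t=0,i=12
  [21] #.#.# => .  t=0,i=8
  [20] #.#.. => #  t=1,i=5
  [19] #..## => .  t=5,i=9
  [18] #..#. => #  t=0,i=15
  [17] #...# => #  t=3,i=3
  [16] #.... => .  t=0,i=24
  [15] .#### => #  t=1,i=1
  [14] .###. => .  t=2,i=16
  [13] .##.# => .  t=4,i=9
  [12] .##.. => #  t=0,i=13
  [11] .#.## => #  t=0,i=11
  [10] .#.#. => .  t=0,i=7
  [9] .#..# => .  t=0,i=17
  [8] .#... => .  t=1,i=6
  [7] ..### => #  t=1,i=11
  [6] ..##. => .  t=4,i=8
  [5] ..#.# => .  t=0,i=6
  [4] ..#.. => .  t=0,i=16
  [3] ...## => #  t=1,i=10
  [2] ...#. => #  t=0,i=5
  [1] ....# => .  t=0,i=4
  [0] ..... => #  t=0,i=0
  bits 10111011110101101001100010001101 = 3151403149

3151403149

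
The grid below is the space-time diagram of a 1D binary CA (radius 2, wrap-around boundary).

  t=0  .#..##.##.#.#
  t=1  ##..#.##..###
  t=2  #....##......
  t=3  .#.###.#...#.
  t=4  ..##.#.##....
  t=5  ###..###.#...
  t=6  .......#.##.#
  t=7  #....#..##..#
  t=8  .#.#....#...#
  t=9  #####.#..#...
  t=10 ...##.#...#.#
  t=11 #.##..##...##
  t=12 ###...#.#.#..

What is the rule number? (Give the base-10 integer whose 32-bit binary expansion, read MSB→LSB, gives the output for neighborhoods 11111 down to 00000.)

1777339722

  ##### -> .   bit 31 = 0  t=1,i=12
  ####. -> #   bit 30 = 1  t=1,i=0
  ###.# -> #   bit 29 = 1  t=3,i=5
  ###.. -> .   bit 28 = 0  t=1,i=1
  ##.## -> #   bit 27 = 1  t=0,i=6
  ##.#. -> .   bit 26 = 0  t=0,i=9
  ##..# -> .   bit 25 = 0  t=1,i=2
  ##... -> #   bit 24 = 1  t=2,i=7
  #.### -> #   bit 23 = 1  t=3,i=3
  #.##. -> #   bit 22 = 1  t=0,i=7
  #.#.# -> #   bit 21 = 1  t=0,i=10
  #.#.. -> #   bit 20 = 1  t=0,i=1
  #..## -> .   bit 19 = 0  t=0,i=3
  #..#. -> .   bit 18 = 0  t=1,i=3
  #...# -> .   bit 17 = 0  t=3,i=9
  #.... -> .   bit 16 = 0  t=2,i=2
  .#### -> .   bit 15 = 0  t=1,i=11
  .###. -> .   bit 14 = 0  t=3,i=4
  .##.# -> .   bit 13 = 0  t=0,i=5
  .##.. -> .   bit 12 = 0  t=1,i=7
  .#.## -> #   bit 11 = 1  t=1,i=5
  .#.#. -> #   bit 10 = 1  t=0,i=0
  .#..# -> .   bit 9 = 0  t=0,i=2
  .#... -> #   bit 8 = 1  t=2,i=1
  ..### -> .   bit 7 = 0  t=1,i=10
  ..##. -> #   bit 6 = 1  t=0,i=4
  ..#.# -> .   bit 5 = 0  t=1,i=4
  ..#.. -> .   bit 4 = 0  t=2,i=0
  ...## -> #   bit 3 = 1  t=2,i=4
  ...#. -> .   bit 2 = 0  t=2,i=12
  ....# -> #   bit 1 = 1  t=2,i=3
  ..... -> .   bit 0 = 0  t=2,i=9
  bits 01101001111100000000110101001010 = 1777339722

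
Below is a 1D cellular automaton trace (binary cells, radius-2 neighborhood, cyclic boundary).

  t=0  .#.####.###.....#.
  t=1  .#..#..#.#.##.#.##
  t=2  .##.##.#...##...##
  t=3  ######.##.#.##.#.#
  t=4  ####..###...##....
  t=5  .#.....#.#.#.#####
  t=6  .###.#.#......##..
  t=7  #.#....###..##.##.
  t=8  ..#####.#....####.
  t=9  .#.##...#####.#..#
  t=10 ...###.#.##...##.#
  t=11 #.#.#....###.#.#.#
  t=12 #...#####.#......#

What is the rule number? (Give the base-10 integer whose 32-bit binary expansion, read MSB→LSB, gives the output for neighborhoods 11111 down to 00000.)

  #####|#  b31=1 t=3,i=1
  ####.|.  b30=0 t=0,i=5
  ###.#|.  b29=0 t=0,i=6
  ###..|.  b28=0 t=0,i=10
  ##.##|#  b27=1 t=0,i=7
  ##.#.|.  b26=0 t=1,i=0
  ##..#|.  b25=0 t=4,i=4
  ##...|#  b24=1 t=0,i=11
  #.###|.  b23=0 t=0,i=3
  #.##.|#  b22=1 t=1,i=11
  #.#.#|.  b21=0 t=1,i=9
  #.#..|#  b20=1 t=1,i=1
  #..##|.  b19=0 t=4,i=5
  #..#.|.  b18=0 t=0,i=0
  #...#|.  b17=0 t=2,i=9
  #....|#  b16=1 t=0,i=12
  .####|#  b15=1 t=0,i=4
  .###.|#  b14=1 t=0,i=9
  .##.#|#  b13=1 t=1,i=12
  .##..|#  b12=1 t=2,i=12
  .#.##|.  b11=0 t=0,i=2
  .#.#.|.  b10=0 t=1,i=8
  .#..#|#  b9=1 t=0,i=17
  .#...|#  b8=1 t=2,i=8
  ..###|.  b7=0 t=4,i=0
  ..##.|.  b6=0 t=2,i=11
  ..#.#|#  b5=1 t=0,i=1
  ..#..|#  b4=1 t=0,i=16
  ...##|#  b3=1 t=2,i=10
  ...#.|.  b2=0 t=0,i=15
  ....#|#  b1=1 t=0,i=14
  .....|.  b0=0 t=0,i=13
  bits 10001001010100011111001100111010 = 2303849274

2303849274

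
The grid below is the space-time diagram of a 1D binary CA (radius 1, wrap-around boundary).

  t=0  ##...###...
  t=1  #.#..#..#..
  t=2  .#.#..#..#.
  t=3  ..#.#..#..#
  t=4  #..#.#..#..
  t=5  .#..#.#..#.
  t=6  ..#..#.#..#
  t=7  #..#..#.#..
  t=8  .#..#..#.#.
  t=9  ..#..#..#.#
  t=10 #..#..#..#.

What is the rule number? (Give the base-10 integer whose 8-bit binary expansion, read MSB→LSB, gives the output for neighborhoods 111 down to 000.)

56

  ###|.  b7=0 t=0,i=6
  ##.|.  b6=0 t=0,i=1
  #.#|#  b5=1 t=1,i=1
  #..|#  b4=1 t=0,i=2
  .##|#  b3=1 t=0,i=0
  .#.|.  b2=0 t=1,i=0
  ..#|.  b1=0 t=0,i=4
  ...|.  b0=0 t=0,i=3
  bits 00111000 = 56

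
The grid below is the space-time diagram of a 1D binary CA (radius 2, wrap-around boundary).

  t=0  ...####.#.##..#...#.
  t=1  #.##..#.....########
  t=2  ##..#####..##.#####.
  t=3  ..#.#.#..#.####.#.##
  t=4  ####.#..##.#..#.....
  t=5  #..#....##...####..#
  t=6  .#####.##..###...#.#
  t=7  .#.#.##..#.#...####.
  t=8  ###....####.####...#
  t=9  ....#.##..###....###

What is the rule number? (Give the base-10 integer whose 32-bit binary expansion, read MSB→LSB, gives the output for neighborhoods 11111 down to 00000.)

  nb #####: next=#  (t=1,i=14, bit31=1)
  nb ####.: next=.  (t=0,i=5, bit30=0)
  nb ###.#: next=#  (t=0,i=6, bit29=1)
  nb ###..: next=.  (t=2,i=8, bit28=0)
  nb ##.##: next=#  (t=1,i=1, bit27=1)
  nb ##.#.: next=.  (t=0,i=7, bit26=0)
  nb ##..#: next=#  (t=0,i=12, bit25=1)
  nb ##...: next=.  (t=5,i=10, bit24=0)
  nb #.###: next=#  (t=2,i=14, bit23=1)
  nb #.##.: next=.  (t=0,i=10, bit22=0)
  nb #.#.#: next=.  (t=0,i=8, bit21=0)
  nb #.#..: next=.  (t=3,i=6, bit20=0)
  nb #..##: next=.  (t=2,i=3, bit19=0)
  nb #..#.: next=#  (t=0,i=13, bit18=1)
  nb #...#: next=#  (t=0,i=16, bit17=1)
  nb #....: next=#  (t=0,i=0, bit16=1)
  nb .####: next=.  (t=0,i=4, bit15=0)
  nb .###.: next=.  (t=6,i=12, bit14=0)
  nb .##.#: next=#  (t=2,i=12, bit13=1)
  nb .##..: next=.  (t=0,i=11, bit12=0)
  nb .#.##: next=.  (t=0,i=9, bit11=0)
  nb .#.#.: next=#  (t=3,i=3, bit10=1)
  nb .#..#: next=.  (t=3,i=7, bit9=0)
  nb .#...: next=#  (t=0,i=15, bit8=1)
  nb ..###: next=#  (t=0,i=3, bit7=1)
  nb ..##.: next=#  (t=2,i=11, bit6=1)
  nb ..#.#: next=#  (t=3,i=2, bit5=1)
  nb ..#..: next=#  (t=0,i=14, bit4=1)
  nb ...##: next=#  (t=0,i=2, bit3=1)
  nb ...#.: next=#  (t=0,i=17, bit2=1)
  nb ....#: next=.  (t=0,i=1, bit1=0)
  nb .....: next=.  (t=1,i=9, bit0=0)
  bits 10101010100001110010010111111100 = 2860983804

2860983804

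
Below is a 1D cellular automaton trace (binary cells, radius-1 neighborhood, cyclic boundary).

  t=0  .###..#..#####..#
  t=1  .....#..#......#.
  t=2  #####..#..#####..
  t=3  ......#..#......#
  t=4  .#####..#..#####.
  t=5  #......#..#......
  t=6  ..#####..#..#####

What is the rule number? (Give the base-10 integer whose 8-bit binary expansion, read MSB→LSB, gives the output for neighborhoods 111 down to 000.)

  [7] ### => .  t=0,i=2
  [6] ##. => .  t=0,i=3
  [5] #.# => .  t=0,i=0
  [4] #.. => .  t=0,i=4
  [3] .## => .  t=0,i=1
  [2] .#. => .  t=0,i=6
  [1] ..# => #  t=0,i=5
  [0] ... => #  t=1,i=0
  bits 00000011 = 3

3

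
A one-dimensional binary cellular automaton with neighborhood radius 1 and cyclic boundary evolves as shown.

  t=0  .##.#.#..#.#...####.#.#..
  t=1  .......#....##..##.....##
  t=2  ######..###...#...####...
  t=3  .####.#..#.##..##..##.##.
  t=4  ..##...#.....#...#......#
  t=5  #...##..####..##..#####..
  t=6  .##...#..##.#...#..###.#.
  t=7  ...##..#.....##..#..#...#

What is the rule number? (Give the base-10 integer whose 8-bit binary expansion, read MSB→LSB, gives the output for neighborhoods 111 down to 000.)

  ### -> #   bit 7 = 1  t=0,i=16
  ##. -> .   bit 6 = 0  t=0,i=2
  #.# -> .   bit 5 = 0  t=0,i=3
  #.. -> #   bit 4 = 1  t=0,i=7
  .## -> .   bit 3 = 0  t=0,i=1
  .#. -> .   bit 2 = 0  t=0,i=4
  ..# -> .   bit 1 = 0  t=0,i=0
  ... -> #   bit 0 = 1  t=0,i=13
  bits 10010001 = 145

145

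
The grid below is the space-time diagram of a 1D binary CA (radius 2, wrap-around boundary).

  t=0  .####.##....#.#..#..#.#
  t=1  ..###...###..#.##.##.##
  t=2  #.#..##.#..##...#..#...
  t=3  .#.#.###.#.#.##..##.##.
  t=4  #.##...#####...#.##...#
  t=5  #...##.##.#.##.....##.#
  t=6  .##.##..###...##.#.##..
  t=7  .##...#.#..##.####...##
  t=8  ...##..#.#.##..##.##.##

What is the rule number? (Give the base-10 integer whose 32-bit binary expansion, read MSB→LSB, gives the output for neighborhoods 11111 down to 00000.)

  nb #####: next=.  (t=4,i=9, bit31=0)
  nb ####.: next=#  (t=0,i=3, bit30=1)
  nb ###.#: next=#  (t=0,i=4, bit29=1)
  nb ###..: next=.  (t=1,i=4, bit28=0)
  nb ##.##: next=.  (t=0,i=5, bit27=0)
  nb ##.#.: next=#  (t=2,i=7, bit26=1)
  nb ##..#: next=#  (t=1,i=0, bit25=1)
  nb ##...: next=#  (t=0,i=8, bit24=1)
  nb #.###: next=.  (t=0,i=1, bit23=0)
  nb #.##.: next=.  (t=0,i=6, bit22=0)
  nb #.#.#: next=#  (t=0,i=22, bit21=1)
  nb #.#..: next=.  (t=0,i=14, bit20=0)
  nb #..##: next=.  (t=1,i=1, bit19=0)
  nb #..#.: next=#  (t=0,i=16, bit18=1)
  nb #...#: next=#  (t=1,i=6, bit17=1)
  nb #....: next=#  (t=0,i=9, bit16=1)
  nb .####: next=#  (t=0,i=2, bit15=1)
  nb .###.: next=.  (t=1,i=3, bit14=0)
  nb .##.#: next=#  (t=1,i=16, bit13=1)
  nb .##..: next=.  (t=0,i=7, bit12=0)
  nb .#.##: next=.  (t=0,i=0, bit11=0)
  nb .#.#.: next=#  (t=0,i=13, bit10=1)
  nb .#..#: next=#  (t=0,i=15, bit9=1)
  nb .#...: next=#  (t=2,i=20, bit8=1)
  nb ..###: next=#  (t=1,i=2, bit7=1)
  nb ..##.: next=#  (t=2,i=5, bit6=1)
  nb ..#.#: next=.  (t=0,i=12, bit5=0)
  nb ..#..: next=.  (t=0,i=17, bit4=0)
  nb ...##: next=.  (t=1,i=7, bit3=0)
  nb ...#.: next=.  (t=0,i=11, bit2=0)
  nb ....#: next=#  (t=0,i=10, bit1=1)
  nb .....: next=.  (t=5,i=16, bit0=0)
  bits 01100111001001111010011111000010 = 1730652098

1730652098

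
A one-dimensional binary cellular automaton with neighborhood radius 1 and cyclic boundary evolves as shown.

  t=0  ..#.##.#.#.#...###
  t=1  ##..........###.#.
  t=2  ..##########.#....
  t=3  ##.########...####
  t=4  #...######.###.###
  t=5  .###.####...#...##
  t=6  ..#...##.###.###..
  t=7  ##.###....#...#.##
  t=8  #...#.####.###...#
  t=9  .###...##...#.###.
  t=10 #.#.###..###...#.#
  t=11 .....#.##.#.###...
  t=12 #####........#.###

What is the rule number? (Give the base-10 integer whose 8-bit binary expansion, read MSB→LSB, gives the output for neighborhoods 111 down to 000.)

147

  ###|#  b7=1 t=0,i=16
  ##.|.  b6=0 t=0,i=5
  #.#|.  b5=0 t=0,i=3
  #..|#  b4=1 t=0,i=0
  .##|.  b3=0 t=0,i=4
  .#.|.  b2=0 t=0,i=2
  ..#|#  b1=1 t=0,i=1
  ...|#  b0=1 t=0,i=13
  bits 10010011 = 147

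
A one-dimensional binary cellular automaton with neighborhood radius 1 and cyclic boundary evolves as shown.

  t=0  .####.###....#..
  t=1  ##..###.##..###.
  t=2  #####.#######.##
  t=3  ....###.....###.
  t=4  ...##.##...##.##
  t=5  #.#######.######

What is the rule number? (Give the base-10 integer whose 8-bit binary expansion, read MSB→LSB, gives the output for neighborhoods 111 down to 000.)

126

  ### -> .   bit 7 = 0  t=0,i=2
  ##. -> #   bit 6 = 1  t=0,i=4
  #.# -> #   bit 5 = 1  t=0,i=5
  #.. -> #   bit 4 = 1  t=0,i=9
  .## -> #   bit 3 = 1  t=0,i=1
  .#. -> #   bit 2 = 1  t=0,i=13
  ..# -> #   bit 1 = 1  t=0,i=0
  ... -> .   bit 0 = 0  t=0,i=10
  bits 01111110 = 126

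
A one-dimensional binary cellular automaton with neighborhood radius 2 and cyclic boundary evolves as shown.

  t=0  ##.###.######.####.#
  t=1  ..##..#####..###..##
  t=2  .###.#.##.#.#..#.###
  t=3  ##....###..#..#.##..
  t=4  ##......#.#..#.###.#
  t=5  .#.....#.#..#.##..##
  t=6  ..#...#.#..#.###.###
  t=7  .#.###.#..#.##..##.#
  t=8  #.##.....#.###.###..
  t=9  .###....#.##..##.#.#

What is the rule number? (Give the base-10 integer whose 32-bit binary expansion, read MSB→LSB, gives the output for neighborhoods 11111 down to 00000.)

  ##### -> #   bit 31 = 1  t=0,i=9
  ####. -> .   bit 30 = 0  t=0,i=11
  ###.# -> .   bit 29 = 0  t=0,i=1
  ###.. -> #   bit 28 = 1  t=1,i=10
  ##.## -> #   bit 27 = 1  t=0,i=2
  ##.#. -> .   bit 26 = 0  t=2,i=4
  ##..# -> .   bit 25 = 0  t=1,i=0
  ##... -> .   bit 24 = 0  t=3,i=2
  #.### -> #   bit 23 = 1  t=0,i=3
  #.##. -> #   bit 22 = 1  t=2,i=7
  #.#.# -> .   bit 21 = 0  t=2,i=5
  #.#.. -> .   bit 20 = 0  t=2,i=12
  #..## -> #   bit 19 = 1  t=1,i=1
  #..#. -> #   bit 18 = 1  t=2,i=14
  #...# -> #   bit 17 = 1  t=6,i=4
  #.... -> .   bit 16 = 0  t=3,i=3
  .#### -> #   bit 15 = 1  t=0,i=8
  .###. -> .   bit 14 = 0  t=0,i=0
  .##.# -> #   bit 13 = 1  t=2,i=8
  .##.. -> #   bit 12 = 1  t=1,i=3
  .#.## -> #   bit 11 = 1  t=2,i=6
  .#.#. -> #   bit 10 = 1  t=2,i=11
  .#..# -> .   bit 9 = 0  t=2,i=13
  .#... -> #   bit 8 = 1  t=5,i=2
  ..### -> .   bit 7 = 0  t=1,i=6
  ..##. -> #   bit 6 = 1  t=1,i=2
  ..#.# -> .   bit 5 = 0  t=2,i=15
  ..#.. -> .   bit 4 = 0  t=3,i=11
  ...## -> .   bit 3 = 0  t=3,i=5
  ...#. -> #   bit 2 = 1  t=4,i=7
  ....# -> .   bit 1 = 0  t=3,i=4
  ..... -> .   bit 0 = 0  t=4,i=4
  bits 10011000110011101011110101000100 = 2563685700

2563685700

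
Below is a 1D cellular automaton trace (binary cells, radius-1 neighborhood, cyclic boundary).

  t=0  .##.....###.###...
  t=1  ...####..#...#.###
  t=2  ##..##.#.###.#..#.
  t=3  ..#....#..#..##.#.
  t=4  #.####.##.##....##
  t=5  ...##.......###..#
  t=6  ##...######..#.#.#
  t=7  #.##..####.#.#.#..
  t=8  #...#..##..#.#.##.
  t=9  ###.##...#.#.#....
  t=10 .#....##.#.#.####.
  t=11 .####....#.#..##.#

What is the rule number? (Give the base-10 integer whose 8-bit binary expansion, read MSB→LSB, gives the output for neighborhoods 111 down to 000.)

149

  ### -> #   bit 7 = 1  t=0,i=9
  ##. -> .   bit 6 = 0  t=0,i=2
  #.# -> .   bit 5 = 0  t=0,i=11
  #.. -> #   bit 4 = 1  t=0,i=3
  .## -> .   bit 3 = 0  t=0,i=1
  .#. -> #   bit 2 = 1  t=1,i=9
  ..# -> .   bit 1 = 0  t=0,i=0
  ... -> #   bit 0 = 1  t=0,i=4
  bits 10010101 = 149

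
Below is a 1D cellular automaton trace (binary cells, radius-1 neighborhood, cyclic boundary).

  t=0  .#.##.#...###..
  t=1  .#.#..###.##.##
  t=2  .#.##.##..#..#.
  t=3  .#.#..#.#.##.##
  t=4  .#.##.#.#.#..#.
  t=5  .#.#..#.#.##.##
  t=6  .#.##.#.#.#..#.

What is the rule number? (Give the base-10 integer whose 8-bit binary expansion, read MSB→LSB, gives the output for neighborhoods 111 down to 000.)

  [7] ### => #  t=0,i=11
  [6] ##. => .  t=0,i=4
  [5] #.# => .  t=0,i=2
  [4] #.. => #  t=0,i=7
  [3] .## => #  t=0,i=3
  [2] .#. => #  t=0,i=1
  [1] ..# => .  t=0,i=0
  [0] ... => #  t=0,i=8
  bits 10011101 = 157

157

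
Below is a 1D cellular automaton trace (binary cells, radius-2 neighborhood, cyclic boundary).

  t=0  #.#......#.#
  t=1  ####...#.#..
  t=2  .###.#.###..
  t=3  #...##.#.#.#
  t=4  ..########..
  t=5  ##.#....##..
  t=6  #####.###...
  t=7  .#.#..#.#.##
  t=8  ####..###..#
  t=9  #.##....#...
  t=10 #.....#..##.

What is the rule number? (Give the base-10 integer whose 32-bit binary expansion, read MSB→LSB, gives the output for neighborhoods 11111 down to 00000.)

1420993898

  [31] ##### => .  t=4,i=4
  [30] ####. => #  t=1,i=2
  [29] ###.# => .  t=2,i=3
  [28] ###.. => #  t=1,i=3
  [27] ##.## => .  t=6,i=5
  [26] ##.#. => #  t=0,i=1
  [25] ##..# => .  t=5,i=10
  [24] ##... => .  t=1,i=4
  [23] #.### => #  t=2,i=7
  [22] #.##. => .  t=0,i=11
  [21] #.#.# => #  t=2,i=5
  [20] #.#.. => #  t=0,i=2
  [19] #..## => .  t=1,i=11
  [18] #..#. => .  t=7,i=5
  [17] #...# => #  t=1,i=5
  [16] #.... => .  t=0,i=4
  [15] .#### => #  t=1,i=1
  [14] .###. => .  t=2,i=2
  [13] .##.# => #  t=0,i=0
  [12] .##.. => .  t=3,i=0
  [11] .#.## => .  t=0,i=10
  [10] .#.#. => #  t=1,i=8
  [9] .#..# => .  t=1,i=10
  [8] .#... => #  t=0,i=3
  [7] ..### => .  t=1,i=0
  [6] ..##. => #  t=3,i=4
  [5] ..#.# => #  t=0,i=9
  [4] ..#.. => .  t=9,i=8
  [3] ...## => #  t=2,i=0
  [2] ...#. => .  t=0,i=8
  [1] ....# => #  t=0,i=7
  [0] ..... => .  t=0,i=5
  bits 01010100101100101010010101101010 = 1420993898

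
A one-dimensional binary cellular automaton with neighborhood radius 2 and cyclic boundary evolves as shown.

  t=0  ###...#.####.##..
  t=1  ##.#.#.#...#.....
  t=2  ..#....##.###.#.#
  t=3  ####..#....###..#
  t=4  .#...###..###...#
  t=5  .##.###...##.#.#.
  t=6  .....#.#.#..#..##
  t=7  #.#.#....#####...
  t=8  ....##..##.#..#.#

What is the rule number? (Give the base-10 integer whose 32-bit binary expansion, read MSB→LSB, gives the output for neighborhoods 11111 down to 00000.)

  ##### -> #   bit 31 = 1  t=3,i=1
  ####. -> .   bit 30 = 0  t=0,i=10
  ###.# -> #   bit 29 = 1  t=0,i=11
  ###.. -> .   bit 28 = 0  t=0,i=2
  ##.## -> .   bit 27 = 0  t=0,i=12
  ##.#. -> #   bit 26 = 1  t=1,i=2
  ##..# -> .   bit 25 = 0  t=0,i=15
  ##... -> #   bit 24 = 1  t=0,i=3
  #.### -> .   bit 23 = 0  t=0,i=8
  #.##. -> .   bit 22 = 0  t=0,i=13
  #.#.# -> .   bit 21 = 0  t=1,i=3
  #.#.. -> #   bit 20 = 1  t=1,i=7
  #..## -> .   bit 19 = 0  t=0,i=16
  #..#. -> #   bit 18 = 1  t=2,i=1
  #...# -> .   bit 17 = 0  t=0,i=4
  #.... -> .   bit 16 = 0  t=1,i=13
  .#### -> .   bit 15 = 0  t=0,i=9
  .###. -> #   bit 14 = 1  t=0,i=1
  .##.# -> .   bit 13 = 0  t=1,i=1
  .##.. -> .   bit 12 = 0  t=0,i=14
  .#.## -> #   bit 11 = 1  t=0,i=7
  .#.#. -> .   bit 10 = 0  t=1,i=4
  .#..# -> #   bit 9 = 1  t=2,i=0
  .#... -> #   bit 8 = 1  t=1,i=8
  ..### -> #   bit 7 = 1  t=0,i=0
  ..##. -> .   bit 6 = 0  t=1,i=0
  ..#.# -> .   bit 5 = 0  t=0,i=6
  ..#.. -> #   bit 4 = 1  t=1,i=11
  ...## -> #   bit 3 = 1  t=1,i=16
  ...#. -> #   bit 2 = 1  t=0,i=5
  ....# -> .   bit 1 = 0  t=1,i=15
  ..... -> #   bit 0 = 1  t=1,i=14
  bits 10100101000101000100101110011101 = 2769570717

2769570717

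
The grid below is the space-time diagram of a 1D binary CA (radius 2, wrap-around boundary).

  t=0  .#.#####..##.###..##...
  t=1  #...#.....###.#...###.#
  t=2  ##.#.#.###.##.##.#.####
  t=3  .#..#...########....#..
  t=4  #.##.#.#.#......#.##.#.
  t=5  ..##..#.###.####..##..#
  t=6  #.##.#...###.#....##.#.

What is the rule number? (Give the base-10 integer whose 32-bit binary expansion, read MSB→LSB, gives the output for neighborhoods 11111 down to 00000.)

  nb #####: next=.  (t=0,i=5, bit31=0)
  nb ####.: next=.  (t=0,i=6, bit30=0)
  nb ###.#: next=#  (t=1,i=12, bit29=1)
  nb ###..: next=.  (t=0,i=7, bit28=0)
  nb ##.##: next=#  (t=0,i=12, bit27=1)
  nb ##.#.: next=.  (t=1,i=13, bit26=0)
  nb ##..#: next=.  (t=0,i=8, bit25=0)
  nb ##...: next=#  (t=0,i=20, bit24=1)
  nb #.###: next=.  (t=0,i=3, bit23=0)
  nb #.##.: next=#  (t=1,i=22, bit22=1)
  nb #.#.#: next=.  (t=2,i=3, bit21=0)
  nb #.#..: next=#  (t=1,i=14, bit20=1)
  nb #..##: next=.  (t=0,i=9, bit19=0)
  nb #..#.: next=#  (t=3,i=3, bit18=1)
  nb #...#: next=.  (t=1,i=2, bit17=0)
  nb #....: next=.  (t=0,i=21, bit16=0)
  nb .####: next=#  (t=0,i=4, bit15=1)
  nb .###.: next=#  (t=0,i=14, bit14=1)
  nb .##.#: next=#  (t=0,i=11, bit13=1)
  nb .##..: next=#  (t=0,i=19, bit12=1)
  nb .#.##: next=.  (t=0,i=2, bit11=0)
  nb .#.#.: next=#  (t=2,i=4, bit10=1)
  nb .#..#: next=#  (t=3,i=2, bit9=1)
  nb .#...: next=#  (t=1,i=5, bit8=1)
  nb ..###: next=.  (t=1,i=10, bit7=0)
  nb ..##.: next=#  (t=0,i=10, bit6=1)
  nb ..#.#: next=.  (t=0,i=1, bit5=0)
  nb ..#..: next=.  (t=1,i=4, bit4=0)
  nb ...##: next=#  (t=1,i=9, bit3=1)
  nb ...#.: next=#  (t=0,i=0, bit2=1)
  nb ....#: next=#  (t=0,i=22, bit1=1)
  nb .....: next=#  (t=1,i=7, bit0=1)
  bits 00101001010101001111011101001111 = 693434191

693434191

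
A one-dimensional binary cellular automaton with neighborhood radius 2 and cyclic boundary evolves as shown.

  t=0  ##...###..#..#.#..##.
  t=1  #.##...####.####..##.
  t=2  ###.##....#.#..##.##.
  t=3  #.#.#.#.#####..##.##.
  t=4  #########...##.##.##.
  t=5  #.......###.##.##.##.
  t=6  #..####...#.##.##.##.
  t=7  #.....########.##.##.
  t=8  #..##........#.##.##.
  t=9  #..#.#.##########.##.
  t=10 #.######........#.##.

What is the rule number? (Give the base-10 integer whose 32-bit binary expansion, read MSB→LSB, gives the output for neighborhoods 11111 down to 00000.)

871771255

  #####|.  b31=0 t=3,i=10
  ####.|.  b30=0 t=1,i=9
  ###.#|#  b29=1 t=1,i=10
  ###..|#  b28=1 t=0,i=7
  ##.##|.  b27=0 t=0,i=20
  ##.#.|.  b26=0 t=1,i=20
  ##..#|#  b25=1 t=0,i=8
  ##...|#  b24=1 t=0,i=2
  #.###|#  b23=1 t=1,i=12
  #.##.|#  b22=1 t=0,i=0
  #.#.#|#  b21=1 t=1,i=0
  #.#..|#  b20=1 t=0,i=15
  #..##|.  b19=0 t=0,i=17
  #..#.|#  b18=1 t=0,i=9
  #...#|#  b17=1 t=0,i=3
  #....|.  b16=0 t=2,i=7
  .####|.  b15=0 t=1,i=8
  .###.|.  b14=0 t=0,i=6
  .##.#|#  b13=1 t=0,i=19
  .##..|.  b12=0 t=0,i=1
  .#.##|#  b11=1 t=1,i=1
  .#.#.|#  b10=1 t=0,i=14
  .#..#|.  b9=0 t=0,i=11
  .#...|.  b8=0 t=5,i=1
  ..###|.  b7=0 t=0,i=5
  ..##.|#  b6=1 t=0,i=18
  ..#.#|#  b5=1 t=0,i=13
  ..#..|#  b4=1 t=0,i=10
  ...##|.  b3=0 t=0,i=4
  ...#.|#  b2=1 t=2,i=9
  ....#|#  b1=1 t=2,i=8
  .....|#  b0=1 t=5,i=3
  bits 00110011111101100010110001110111 = 871771255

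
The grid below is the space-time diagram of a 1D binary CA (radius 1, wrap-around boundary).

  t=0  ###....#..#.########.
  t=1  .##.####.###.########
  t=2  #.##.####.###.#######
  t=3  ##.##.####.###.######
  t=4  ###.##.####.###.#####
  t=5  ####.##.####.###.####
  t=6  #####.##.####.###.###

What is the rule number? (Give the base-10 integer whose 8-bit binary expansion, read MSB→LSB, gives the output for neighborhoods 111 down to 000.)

  nb ###: next=#  (t=0,i=1, bit7=1)
  nb ##.: next=#  (t=0,i=2, bit6=1)
  nb #.#: next=#  (t=0,i=11, bit5=1)
  nb #..: next=.  (t=0,i=3, bit4=0)
  nb .##: next=.  (t=0,i=0, bit3=0)
  nb .#.: next=#  (t=0,i=7, bit2=1)
  nb ..#: next=#  (t=0,i=6, bit1=1)
  nb ...: next=#  (t=0,i=4, bit0=1)
  bits 11100111 = 231

231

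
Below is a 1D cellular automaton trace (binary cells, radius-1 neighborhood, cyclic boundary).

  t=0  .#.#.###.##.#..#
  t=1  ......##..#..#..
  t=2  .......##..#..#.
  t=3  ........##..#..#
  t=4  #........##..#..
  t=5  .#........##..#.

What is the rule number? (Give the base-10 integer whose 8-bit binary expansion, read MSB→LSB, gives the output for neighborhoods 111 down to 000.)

208

  ### -> #   bit 7 = 1  t=0,i=6
  ##. -> #   bit 6 = 1  t=0,i=7
  #.# -> .   bit 5 = 0  t=0,i=0
  #.. -> #   bit 4 = 1  t=0,i=13
  .## -> .   bit 3 = 0  t=0,i=5
  .#. -> .   bit 2 = 0  t=0,i=1
  ..# -> .   bit 1 = 0  t=0,i=14
  ... -> .   bit 0 = 0  t=1,i=0
  bits 11010000 = 208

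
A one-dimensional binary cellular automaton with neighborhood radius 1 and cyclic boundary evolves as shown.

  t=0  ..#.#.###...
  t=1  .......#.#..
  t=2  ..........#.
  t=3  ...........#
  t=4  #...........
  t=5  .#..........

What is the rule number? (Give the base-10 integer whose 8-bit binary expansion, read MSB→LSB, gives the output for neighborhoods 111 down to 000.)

144

  nb ###: next=#  (t=0,i=7, bit7=1)
  nb ##.: next=.  (t=0,i=8, bit6=0)
  nb #.#: next=.  (t=0,i=3, bit5=0)
  nb #..: next=#  (t=0,i=9, bit4=1)
  nb .##: next=.  (t=0,i=6, bit3=0)
  nb .#.: next=.  (t=0,i=2, bit2=0)
  nb ..#: next=.  (t=0,i=1, bit1=0)
  nb ...: next=.  (t=0,i=0, bit0=0)
  bits 10010000 = 144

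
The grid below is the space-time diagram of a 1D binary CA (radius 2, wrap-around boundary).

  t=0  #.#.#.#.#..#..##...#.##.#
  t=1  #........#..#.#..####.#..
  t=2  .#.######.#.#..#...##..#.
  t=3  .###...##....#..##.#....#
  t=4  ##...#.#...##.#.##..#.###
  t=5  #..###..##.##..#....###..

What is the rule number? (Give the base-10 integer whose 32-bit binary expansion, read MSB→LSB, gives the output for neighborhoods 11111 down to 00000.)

1619143527

  ##### -> .   bit 31 = 0  t=2,i=5
  ####. -> #   bit 30 = 1  t=1,i=19
  ###.# -> #   bit 29 = 1  t=1,i=20
  ###.. -> .   bit 28 = 0  t=3,i=3
  ##.## -> .   bit 27 = 0  t=0,i=23
  ##.#. -> .   bit 26 = 0  t=0,i=1
  ##..# -> .   bit 25 = 0  t=2,i=21
  ##... -> .   bit 24 = 0  t=0,i=16
  #.### -> #   bit 23 = 1  t=2,i=3
  #.##. -> .   bit 22 = 0  t=0,i=21
  #.#.# -> .   bit 21 = 0  t=0,i=2
  #.#.. -> .   bit 20 = 0  t=0,i=8
  #..## -> .   bit 19 = 0  t=0,i=13
  #..#. -> .   bit 18 = 0  t=0,i=10
  #...# -> #   bit 17 = 1  t=0,i=17
  #.... -> .   bit 16 = 0  t=1,i=2
  .#### -> .   bit 15 = 0  t=1,i=18
  .###. -> .   bit 14 = 0  t=3,i=2
  .##.# -> #   bit 13 = 1  t=0,i=0
  .##.. -> .   bit 12 = 0  t=0,i=15
  .#.## -> #   bit 11 = 1  t=0,i=20
  .#.#. -> .   bit 10 = 0  t=0,i=3
  .#..# -> #   bit 9 = 1  t=0,i=9
  .#... -> #   bit 8 = 1  t=1,i=1
  ..### -> .   bit 7 = 0  t=1,i=17
  ..##. -> #   bit 6 = 1  t=0,i=14
  ..#.# -> #   bit 5 = 1  t=0,i=19
  ..#.. -> .   bit 4 = 0  t=0,i=11
  ...## -> .   bit 3 = 0  t=2,i=18
  ...#. -> #   bit 2 = 1  t=0,i=18
  ....# -> #   bit 1 = 1  t=1,i=7
  ..... -> #   bit 0 = 1  t=1,i=3
  bits 01100000100000100010101101100111 = 1619143527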